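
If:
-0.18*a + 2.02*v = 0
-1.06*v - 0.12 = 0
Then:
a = -1.27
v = -0.11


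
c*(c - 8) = c^2 - 8*c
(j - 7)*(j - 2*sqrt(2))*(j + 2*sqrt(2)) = j^3 - 7*j^2 - 8*j + 56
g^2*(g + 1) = g^3 + g^2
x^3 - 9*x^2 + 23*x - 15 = (x - 5)*(x - 3)*(x - 1)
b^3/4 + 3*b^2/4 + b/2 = b*(b/4 + 1/2)*(b + 1)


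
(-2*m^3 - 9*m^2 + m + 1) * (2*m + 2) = -4*m^4 - 22*m^3 - 16*m^2 + 4*m + 2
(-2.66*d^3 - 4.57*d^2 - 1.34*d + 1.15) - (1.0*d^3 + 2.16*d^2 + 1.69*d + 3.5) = -3.66*d^3 - 6.73*d^2 - 3.03*d - 2.35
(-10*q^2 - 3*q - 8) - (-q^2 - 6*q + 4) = -9*q^2 + 3*q - 12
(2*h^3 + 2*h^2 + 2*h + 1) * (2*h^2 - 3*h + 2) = 4*h^5 - 2*h^4 + 2*h^3 + h + 2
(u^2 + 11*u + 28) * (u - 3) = u^3 + 8*u^2 - 5*u - 84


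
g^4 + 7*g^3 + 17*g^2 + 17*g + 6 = (g + 1)^2*(g + 2)*(g + 3)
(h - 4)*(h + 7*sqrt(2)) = h^2 - 4*h + 7*sqrt(2)*h - 28*sqrt(2)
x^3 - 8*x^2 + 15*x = x*(x - 5)*(x - 3)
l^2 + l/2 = l*(l + 1/2)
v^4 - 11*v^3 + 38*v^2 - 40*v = v*(v - 5)*(v - 4)*(v - 2)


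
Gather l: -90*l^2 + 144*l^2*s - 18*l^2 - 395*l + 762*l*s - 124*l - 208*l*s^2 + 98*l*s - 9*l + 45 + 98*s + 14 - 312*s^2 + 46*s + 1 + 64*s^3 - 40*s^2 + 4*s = l^2*(144*s - 108) + l*(-208*s^2 + 860*s - 528) + 64*s^3 - 352*s^2 + 148*s + 60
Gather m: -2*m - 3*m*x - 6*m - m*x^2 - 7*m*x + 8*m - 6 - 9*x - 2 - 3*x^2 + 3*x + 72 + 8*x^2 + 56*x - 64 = m*(-x^2 - 10*x) + 5*x^2 + 50*x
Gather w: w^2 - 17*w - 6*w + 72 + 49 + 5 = w^2 - 23*w + 126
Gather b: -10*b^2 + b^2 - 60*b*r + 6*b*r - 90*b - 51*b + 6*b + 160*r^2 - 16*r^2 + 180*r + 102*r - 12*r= -9*b^2 + b*(-54*r - 135) + 144*r^2 + 270*r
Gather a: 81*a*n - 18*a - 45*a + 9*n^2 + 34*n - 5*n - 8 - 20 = a*(81*n - 63) + 9*n^2 + 29*n - 28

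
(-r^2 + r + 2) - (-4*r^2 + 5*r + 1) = 3*r^2 - 4*r + 1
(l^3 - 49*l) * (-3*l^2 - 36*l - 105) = -3*l^5 - 36*l^4 + 42*l^3 + 1764*l^2 + 5145*l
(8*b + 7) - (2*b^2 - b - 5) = -2*b^2 + 9*b + 12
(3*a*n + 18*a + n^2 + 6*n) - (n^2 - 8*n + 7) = 3*a*n + 18*a + 14*n - 7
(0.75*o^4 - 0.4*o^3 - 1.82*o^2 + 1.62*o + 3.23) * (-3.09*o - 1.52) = -2.3175*o^5 + 0.0959999999999999*o^4 + 6.2318*o^3 - 2.2394*o^2 - 12.4431*o - 4.9096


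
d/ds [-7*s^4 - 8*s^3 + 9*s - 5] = -28*s^3 - 24*s^2 + 9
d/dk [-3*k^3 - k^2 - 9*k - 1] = -9*k^2 - 2*k - 9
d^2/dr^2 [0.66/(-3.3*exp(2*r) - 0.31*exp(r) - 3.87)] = (-0.66*(6.6*exp(r) + 0.31)*(13.2*exp(r) + 0.62)*exp(r) + (8.712*exp(r) + 0.2046)*(3.3*exp(2*r) + 0.31*exp(r) + 3.87))*exp(r)/(3.3*exp(2*r) + 0.31*exp(r) + 3.87)^3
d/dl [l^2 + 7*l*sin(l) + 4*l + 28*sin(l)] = 7*l*cos(l) + 2*l + 7*sin(l) + 28*cos(l) + 4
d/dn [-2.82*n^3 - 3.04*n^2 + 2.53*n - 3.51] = -8.46*n^2 - 6.08*n + 2.53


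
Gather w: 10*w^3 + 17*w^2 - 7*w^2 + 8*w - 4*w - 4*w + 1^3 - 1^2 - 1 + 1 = 10*w^3 + 10*w^2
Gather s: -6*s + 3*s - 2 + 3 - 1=-3*s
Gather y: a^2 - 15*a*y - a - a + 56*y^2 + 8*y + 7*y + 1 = a^2 - 2*a + 56*y^2 + y*(15 - 15*a) + 1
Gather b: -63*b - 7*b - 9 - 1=-70*b - 10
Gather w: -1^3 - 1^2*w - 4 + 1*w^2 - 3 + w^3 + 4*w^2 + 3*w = w^3 + 5*w^2 + 2*w - 8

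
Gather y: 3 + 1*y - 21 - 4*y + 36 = 18 - 3*y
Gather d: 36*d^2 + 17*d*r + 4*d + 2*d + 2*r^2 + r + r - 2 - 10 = 36*d^2 + d*(17*r + 6) + 2*r^2 + 2*r - 12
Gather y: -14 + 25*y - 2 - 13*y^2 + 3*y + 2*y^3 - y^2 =2*y^3 - 14*y^2 + 28*y - 16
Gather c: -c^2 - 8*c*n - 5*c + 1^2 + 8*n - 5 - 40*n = -c^2 + c*(-8*n - 5) - 32*n - 4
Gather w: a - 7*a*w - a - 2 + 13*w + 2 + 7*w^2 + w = 7*w^2 + w*(14 - 7*a)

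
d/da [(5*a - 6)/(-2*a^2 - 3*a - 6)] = 2*(5*a^2 - 12*a - 24)/(4*a^4 + 12*a^3 + 33*a^2 + 36*a + 36)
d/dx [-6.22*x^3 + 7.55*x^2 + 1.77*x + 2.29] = -18.66*x^2 + 15.1*x + 1.77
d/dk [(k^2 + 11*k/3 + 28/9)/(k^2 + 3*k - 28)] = 2*(-3*k^2 - 280*k - 504)/(9*(k^4 + 6*k^3 - 47*k^2 - 168*k + 784))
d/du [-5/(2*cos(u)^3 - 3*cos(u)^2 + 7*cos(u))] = 5*(-6*cos(u)^2 + 6*cos(u) - 7)*sin(u)/((-3*cos(u) + cos(2*u) + 8)^2*cos(u)^2)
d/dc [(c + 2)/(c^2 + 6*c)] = (c*(c + 6) - 2*(c + 2)*(c + 3))/(c^2*(c + 6)^2)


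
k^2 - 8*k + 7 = (k - 7)*(k - 1)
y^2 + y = y*(y + 1)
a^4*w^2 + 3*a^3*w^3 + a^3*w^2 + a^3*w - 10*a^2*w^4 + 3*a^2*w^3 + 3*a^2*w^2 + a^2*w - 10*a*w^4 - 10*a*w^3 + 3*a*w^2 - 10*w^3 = (a - 2*w)*(a + 5*w)*(a*w + 1)*(a*w + w)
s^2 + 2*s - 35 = (s - 5)*(s + 7)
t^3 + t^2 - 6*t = t*(t - 2)*(t + 3)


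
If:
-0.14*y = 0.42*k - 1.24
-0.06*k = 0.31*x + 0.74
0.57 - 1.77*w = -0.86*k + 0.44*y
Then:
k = 2.95238095238095 - 0.333333333333333*y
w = 1.75652407855798 - 0.410546139359699*y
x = 0.0645161290322581*y - 2.95852534562212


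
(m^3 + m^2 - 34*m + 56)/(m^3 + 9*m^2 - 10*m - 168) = (m - 2)/(m + 6)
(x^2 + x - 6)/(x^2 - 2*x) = (x + 3)/x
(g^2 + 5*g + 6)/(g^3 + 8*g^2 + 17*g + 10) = (g + 3)/(g^2 + 6*g + 5)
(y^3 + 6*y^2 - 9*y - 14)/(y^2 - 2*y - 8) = (-y^3 - 6*y^2 + 9*y + 14)/(-y^2 + 2*y + 8)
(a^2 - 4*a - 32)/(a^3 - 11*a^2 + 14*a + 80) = (a + 4)/(a^2 - 3*a - 10)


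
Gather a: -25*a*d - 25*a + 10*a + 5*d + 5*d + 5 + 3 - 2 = a*(-25*d - 15) + 10*d + 6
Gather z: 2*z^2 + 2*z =2*z^2 + 2*z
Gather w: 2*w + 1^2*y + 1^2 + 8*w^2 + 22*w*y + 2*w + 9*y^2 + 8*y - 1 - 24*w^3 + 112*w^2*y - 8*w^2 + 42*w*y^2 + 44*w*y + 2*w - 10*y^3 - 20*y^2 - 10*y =-24*w^3 + 112*w^2*y + w*(42*y^2 + 66*y + 6) - 10*y^3 - 11*y^2 - y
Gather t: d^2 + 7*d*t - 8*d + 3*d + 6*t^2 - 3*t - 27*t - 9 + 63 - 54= d^2 - 5*d + 6*t^2 + t*(7*d - 30)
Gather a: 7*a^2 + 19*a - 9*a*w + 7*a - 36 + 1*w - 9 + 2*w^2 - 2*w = 7*a^2 + a*(26 - 9*w) + 2*w^2 - w - 45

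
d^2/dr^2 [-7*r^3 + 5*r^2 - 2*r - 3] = 10 - 42*r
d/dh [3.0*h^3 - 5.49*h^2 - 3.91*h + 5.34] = 9.0*h^2 - 10.98*h - 3.91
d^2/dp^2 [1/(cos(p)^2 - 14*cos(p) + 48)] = (-8*sin(p)^4 + 12*sin(p)^2 - 1449*cos(p) + 21*cos(3*p) + 588)/(2*(cos(p) - 8)^3*(cos(p) - 6)^3)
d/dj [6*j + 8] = 6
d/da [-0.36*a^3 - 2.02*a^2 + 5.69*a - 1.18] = -1.08*a^2 - 4.04*a + 5.69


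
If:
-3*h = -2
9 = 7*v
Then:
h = 2/3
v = 9/7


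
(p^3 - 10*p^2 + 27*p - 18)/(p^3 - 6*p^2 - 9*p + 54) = (p - 1)/(p + 3)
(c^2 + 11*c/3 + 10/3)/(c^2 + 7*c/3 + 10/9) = 3*(c + 2)/(3*c + 2)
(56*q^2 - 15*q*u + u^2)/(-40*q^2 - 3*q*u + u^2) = (-7*q + u)/(5*q + u)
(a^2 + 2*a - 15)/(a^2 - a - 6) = (a + 5)/(a + 2)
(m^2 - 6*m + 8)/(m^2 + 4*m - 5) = (m^2 - 6*m + 8)/(m^2 + 4*m - 5)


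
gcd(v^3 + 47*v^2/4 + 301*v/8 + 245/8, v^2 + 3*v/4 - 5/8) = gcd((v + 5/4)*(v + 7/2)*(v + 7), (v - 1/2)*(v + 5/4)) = v + 5/4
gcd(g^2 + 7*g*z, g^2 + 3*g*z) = g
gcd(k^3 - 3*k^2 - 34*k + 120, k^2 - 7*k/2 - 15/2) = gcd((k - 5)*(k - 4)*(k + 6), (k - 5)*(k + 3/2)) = k - 5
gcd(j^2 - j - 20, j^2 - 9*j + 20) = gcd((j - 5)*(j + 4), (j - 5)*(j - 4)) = j - 5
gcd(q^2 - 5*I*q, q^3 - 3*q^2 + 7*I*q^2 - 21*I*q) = q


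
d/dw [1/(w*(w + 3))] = (-2*w - 3)/(w^2*(w^2 + 6*w + 9))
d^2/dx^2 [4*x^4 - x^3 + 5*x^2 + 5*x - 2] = 48*x^2 - 6*x + 10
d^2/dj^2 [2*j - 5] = 0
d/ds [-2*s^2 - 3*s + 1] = -4*s - 3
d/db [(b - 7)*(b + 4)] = 2*b - 3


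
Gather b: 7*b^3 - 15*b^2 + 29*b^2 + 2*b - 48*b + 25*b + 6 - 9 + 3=7*b^3 + 14*b^2 - 21*b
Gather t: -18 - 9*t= -9*t - 18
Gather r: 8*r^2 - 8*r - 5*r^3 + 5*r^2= -5*r^3 + 13*r^2 - 8*r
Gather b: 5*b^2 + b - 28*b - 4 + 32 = 5*b^2 - 27*b + 28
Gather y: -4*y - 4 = -4*y - 4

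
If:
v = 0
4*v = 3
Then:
No Solution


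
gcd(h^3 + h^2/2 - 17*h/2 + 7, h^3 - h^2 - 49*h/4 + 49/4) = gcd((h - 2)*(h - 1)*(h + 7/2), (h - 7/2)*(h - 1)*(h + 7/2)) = h^2 + 5*h/2 - 7/2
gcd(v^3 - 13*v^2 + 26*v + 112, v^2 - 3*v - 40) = v - 8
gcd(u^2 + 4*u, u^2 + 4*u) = u^2 + 4*u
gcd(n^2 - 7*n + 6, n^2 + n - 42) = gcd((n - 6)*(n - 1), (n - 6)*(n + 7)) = n - 6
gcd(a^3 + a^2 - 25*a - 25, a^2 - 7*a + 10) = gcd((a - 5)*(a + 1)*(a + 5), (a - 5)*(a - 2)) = a - 5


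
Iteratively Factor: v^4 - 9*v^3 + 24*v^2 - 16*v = (v - 1)*(v^3 - 8*v^2 + 16*v) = (v - 4)*(v - 1)*(v^2 - 4*v) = (v - 4)^2*(v - 1)*(v)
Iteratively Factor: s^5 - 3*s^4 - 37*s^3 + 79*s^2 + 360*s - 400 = (s - 5)*(s^4 + 2*s^3 - 27*s^2 - 56*s + 80) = (s - 5)*(s + 4)*(s^3 - 2*s^2 - 19*s + 20) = (s - 5)^2*(s + 4)*(s^2 + 3*s - 4) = (s - 5)^2*(s - 1)*(s + 4)*(s + 4)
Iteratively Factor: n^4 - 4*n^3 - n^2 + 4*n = (n)*(n^3 - 4*n^2 - n + 4) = n*(n + 1)*(n^2 - 5*n + 4) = n*(n - 1)*(n + 1)*(n - 4)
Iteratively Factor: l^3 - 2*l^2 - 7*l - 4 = (l + 1)*(l^2 - 3*l - 4) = (l + 1)^2*(l - 4)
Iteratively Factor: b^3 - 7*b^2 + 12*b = (b - 4)*(b^2 - 3*b) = b*(b - 4)*(b - 3)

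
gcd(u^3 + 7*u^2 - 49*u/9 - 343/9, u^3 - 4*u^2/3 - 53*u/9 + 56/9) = u + 7/3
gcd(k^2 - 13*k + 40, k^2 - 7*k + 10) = k - 5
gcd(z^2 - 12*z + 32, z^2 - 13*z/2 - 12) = z - 8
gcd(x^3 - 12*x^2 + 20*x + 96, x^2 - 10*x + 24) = x - 6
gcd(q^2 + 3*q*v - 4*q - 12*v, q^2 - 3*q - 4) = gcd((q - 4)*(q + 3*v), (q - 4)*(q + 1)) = q - 4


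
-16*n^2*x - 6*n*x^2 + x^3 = x*(-8*n + x)*(2*n + x)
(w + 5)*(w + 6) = w^2 + 11*w + 30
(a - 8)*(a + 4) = a^2 - 4*a - 32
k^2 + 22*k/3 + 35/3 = (k + 7/3)*(k + 5)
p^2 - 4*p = p*(p - 4)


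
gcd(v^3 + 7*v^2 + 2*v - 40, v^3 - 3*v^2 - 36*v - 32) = v + 4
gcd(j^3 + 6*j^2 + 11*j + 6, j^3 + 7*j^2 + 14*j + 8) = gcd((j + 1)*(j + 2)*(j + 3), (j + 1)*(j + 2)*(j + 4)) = j^2 + 3*j + 2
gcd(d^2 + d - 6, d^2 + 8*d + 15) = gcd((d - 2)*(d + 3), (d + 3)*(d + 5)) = d + 3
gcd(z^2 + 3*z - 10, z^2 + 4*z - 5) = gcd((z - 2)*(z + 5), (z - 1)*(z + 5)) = z + 5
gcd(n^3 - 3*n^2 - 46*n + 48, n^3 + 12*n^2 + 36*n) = n + 6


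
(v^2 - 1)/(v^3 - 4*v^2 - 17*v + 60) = (v^2 - 1)/(v^3 - 4*v^2 - 17*v + 60)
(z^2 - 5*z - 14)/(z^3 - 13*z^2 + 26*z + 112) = 1/(z - 8)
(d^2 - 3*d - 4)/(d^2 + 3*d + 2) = (d - 4)/(d + 2)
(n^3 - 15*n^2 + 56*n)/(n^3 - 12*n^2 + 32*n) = (n - 7)/(n - 4)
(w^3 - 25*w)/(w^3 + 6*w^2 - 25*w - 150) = w/(w + 6)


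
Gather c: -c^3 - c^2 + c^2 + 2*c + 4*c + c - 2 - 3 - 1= -c^3 + 7*c - 6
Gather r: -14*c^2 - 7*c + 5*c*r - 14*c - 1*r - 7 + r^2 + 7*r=-14*c^2 - 21*c + r^2 + r*(5*c + 6) - 7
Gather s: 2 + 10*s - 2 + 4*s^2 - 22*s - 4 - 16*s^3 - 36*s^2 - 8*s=-16*s^3 - 32*s^2 - 20*s - 4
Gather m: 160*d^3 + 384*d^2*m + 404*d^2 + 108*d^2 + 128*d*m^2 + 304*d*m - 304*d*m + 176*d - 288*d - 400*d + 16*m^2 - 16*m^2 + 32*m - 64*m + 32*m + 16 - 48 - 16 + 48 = 160*d^3 + 384*d^2*m + 512*d^2 + 128*d*m^2 - 512*d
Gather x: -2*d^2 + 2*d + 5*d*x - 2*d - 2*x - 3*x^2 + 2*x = -2*d^2 + 5*d*x - 3*x^2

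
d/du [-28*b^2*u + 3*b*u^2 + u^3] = -28*b^2 + 6*b*u + 3*u^2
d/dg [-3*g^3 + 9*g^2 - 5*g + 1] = -9*g^2 + 18*g - 5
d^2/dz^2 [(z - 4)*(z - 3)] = 2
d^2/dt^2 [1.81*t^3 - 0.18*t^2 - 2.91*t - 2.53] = 10.86*t - 0.36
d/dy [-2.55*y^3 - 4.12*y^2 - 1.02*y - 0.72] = -7.65*y^2 - 8.24*y - 1.02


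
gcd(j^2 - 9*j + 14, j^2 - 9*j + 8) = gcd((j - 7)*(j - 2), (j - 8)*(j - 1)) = 1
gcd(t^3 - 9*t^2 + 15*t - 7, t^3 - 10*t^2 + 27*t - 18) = t - 1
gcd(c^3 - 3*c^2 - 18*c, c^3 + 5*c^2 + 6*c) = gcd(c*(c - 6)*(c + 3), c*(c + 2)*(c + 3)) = c^2 + 3*c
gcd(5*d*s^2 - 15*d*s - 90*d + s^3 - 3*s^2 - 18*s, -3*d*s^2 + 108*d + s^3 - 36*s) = s - 6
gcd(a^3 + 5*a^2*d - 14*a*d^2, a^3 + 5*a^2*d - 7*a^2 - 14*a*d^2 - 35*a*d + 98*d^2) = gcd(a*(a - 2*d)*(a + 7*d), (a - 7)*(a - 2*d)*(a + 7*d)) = a^2 + 5*a*d - 14*d^2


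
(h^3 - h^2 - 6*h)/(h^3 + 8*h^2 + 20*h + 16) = h*(h - 3)/(h^2 + 6*h + 8)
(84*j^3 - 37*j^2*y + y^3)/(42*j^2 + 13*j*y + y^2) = (12*j^2 - 7*j*y + y^2)/(6*j + y)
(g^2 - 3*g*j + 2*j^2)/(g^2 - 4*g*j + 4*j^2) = (g - j)/(g - 2*j)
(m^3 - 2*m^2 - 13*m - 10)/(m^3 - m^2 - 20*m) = (m^2 + 3*m + 2)/(m*(m + 4))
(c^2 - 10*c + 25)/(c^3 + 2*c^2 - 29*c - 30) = (c - 5)/(c^2 + 7*c + 6)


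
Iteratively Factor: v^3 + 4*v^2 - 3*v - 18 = (v - 2)*(v^2 + 6*v + 9) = (v - 2)*(v + 3)*(v + 3)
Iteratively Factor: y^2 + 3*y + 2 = (y + 2)*(y + 1)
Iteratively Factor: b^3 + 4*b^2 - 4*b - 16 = (b + 4)*(b^2 - 4) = (b + 2)*(b + 4)*(b - 2)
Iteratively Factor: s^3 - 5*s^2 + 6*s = (s)*(s^2 - 5*s + 6) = s*(s - 3)*(s - 2)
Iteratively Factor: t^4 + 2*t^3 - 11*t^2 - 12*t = (t + 1)*(t^3 + t^2 - 12*t) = t*(t + 1)*(t^2 + t - 12) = t*(t + 1)*(t + 4)*(t - 3)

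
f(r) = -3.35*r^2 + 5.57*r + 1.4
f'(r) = 5.57 - 6.7*r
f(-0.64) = -3.54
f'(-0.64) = 9.86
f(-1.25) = -10.80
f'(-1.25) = 13.94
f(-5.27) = -120.99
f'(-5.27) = 40.88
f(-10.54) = -429.46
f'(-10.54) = 76.19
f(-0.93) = -6.68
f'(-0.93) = 11.80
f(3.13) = -13.99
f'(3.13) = -15.40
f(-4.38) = -87.26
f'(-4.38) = 34.92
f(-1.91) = -21.46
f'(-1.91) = 18.37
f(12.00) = -414.16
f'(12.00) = -74.83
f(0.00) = 1.40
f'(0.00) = 5.57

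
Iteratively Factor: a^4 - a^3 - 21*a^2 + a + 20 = (a + 1)*(a^3 - 2*a^2 - 19*a + 20) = (a + 1)*(a + 4)*(a^2 - 6*a + 5) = (a - 1)*(a + 1)*(a + 4)*(a - 5)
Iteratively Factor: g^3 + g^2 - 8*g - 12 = (g - 3)*(g^2 + 4*g + 4) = (g - 3)*(g + 2)*(g + 2)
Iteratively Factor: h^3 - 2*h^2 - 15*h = (h + 3)*(h^2 - 5*h) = h*(h + 3)*(h - 5)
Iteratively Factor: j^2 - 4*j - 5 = (j + 1)*(j - 5)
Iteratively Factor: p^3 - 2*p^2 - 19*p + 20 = (p - 1)*(p^2 - p - 20) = (p - 1)*(p + 4)*(p - 5)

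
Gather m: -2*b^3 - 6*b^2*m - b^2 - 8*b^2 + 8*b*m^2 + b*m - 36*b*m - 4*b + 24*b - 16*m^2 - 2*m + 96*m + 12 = -2*b^3 - 9*b^2 + 20*b + m^2*(8*b - 16) + m*(-6*b^2 - 35*b + 94) + 12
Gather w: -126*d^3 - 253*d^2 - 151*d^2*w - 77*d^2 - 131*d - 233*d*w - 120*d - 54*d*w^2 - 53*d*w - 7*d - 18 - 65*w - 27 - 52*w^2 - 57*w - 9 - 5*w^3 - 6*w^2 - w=-126*d^3 - 330*d^2 - 258*d - 5*w^3 + w^2*(-54*d - 58) + w*(-151*d^2 - 286*d - 123) - 54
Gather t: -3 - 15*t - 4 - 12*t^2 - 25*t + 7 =-12*t^2 - 40*t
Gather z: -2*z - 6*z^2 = -6*z^2 - 2*z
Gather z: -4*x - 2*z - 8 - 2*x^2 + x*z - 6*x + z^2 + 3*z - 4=-2*x^2 - 10*x + z^2 + z*(x + 1) - 12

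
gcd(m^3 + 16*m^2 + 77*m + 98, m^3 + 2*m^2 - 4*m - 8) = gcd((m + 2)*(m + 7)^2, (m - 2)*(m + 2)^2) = m + 2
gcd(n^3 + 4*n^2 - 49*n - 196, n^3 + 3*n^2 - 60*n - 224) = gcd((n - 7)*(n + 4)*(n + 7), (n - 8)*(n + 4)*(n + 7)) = n^2 + 11*n + 28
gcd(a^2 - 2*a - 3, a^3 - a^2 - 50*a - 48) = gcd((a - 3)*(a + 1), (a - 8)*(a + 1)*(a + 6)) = a + 1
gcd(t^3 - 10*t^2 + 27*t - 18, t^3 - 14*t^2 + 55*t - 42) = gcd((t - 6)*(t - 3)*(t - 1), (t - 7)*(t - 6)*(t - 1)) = t^2 - 7*t + 6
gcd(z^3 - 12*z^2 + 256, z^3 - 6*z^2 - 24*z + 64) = z^2 - 4*z - 32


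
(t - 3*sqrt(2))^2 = t^2 - 6*sqrt(2)*t + 18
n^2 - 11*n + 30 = (n - 6)*(n - 5)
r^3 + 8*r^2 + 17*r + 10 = (r + 1)*(r + 2)*(r + 5)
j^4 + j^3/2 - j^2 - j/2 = j*(j - 1)*(j + 1/2)*(j + 1)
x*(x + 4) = x^2 + 4*x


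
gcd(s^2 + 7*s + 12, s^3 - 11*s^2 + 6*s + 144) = s + 3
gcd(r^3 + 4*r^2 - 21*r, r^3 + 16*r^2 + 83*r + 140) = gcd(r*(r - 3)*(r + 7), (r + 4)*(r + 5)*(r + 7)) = r + 7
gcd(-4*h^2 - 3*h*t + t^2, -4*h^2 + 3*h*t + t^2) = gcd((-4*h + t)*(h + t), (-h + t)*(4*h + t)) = 1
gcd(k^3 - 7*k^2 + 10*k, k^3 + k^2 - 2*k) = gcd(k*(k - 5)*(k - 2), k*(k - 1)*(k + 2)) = k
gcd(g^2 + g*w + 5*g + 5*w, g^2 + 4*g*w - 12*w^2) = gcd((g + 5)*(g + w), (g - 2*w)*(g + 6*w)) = 1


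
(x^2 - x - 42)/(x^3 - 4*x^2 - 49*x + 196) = (x + 6)/(x^2 + 3*x - 28)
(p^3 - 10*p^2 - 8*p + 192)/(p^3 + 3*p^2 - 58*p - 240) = (p^2 - 2*p - 24)/(p^2 + 11*p + 30)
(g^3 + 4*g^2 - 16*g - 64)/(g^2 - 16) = g + 4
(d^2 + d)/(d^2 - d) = (d + 1)/(d - 1)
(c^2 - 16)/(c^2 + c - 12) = (c - 4)/(c - 3)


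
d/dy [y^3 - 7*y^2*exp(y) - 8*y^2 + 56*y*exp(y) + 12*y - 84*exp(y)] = -7*y^2*exp(y) + 3*y^2 + 42*y*exp(y) - 16*y - 28*exp(y) + 12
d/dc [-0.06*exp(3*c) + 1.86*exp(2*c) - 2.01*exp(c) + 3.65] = (-0.18*exp(2*c) + 3.72*exp(c) - 2.01)*exp(c)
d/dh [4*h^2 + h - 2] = 8*h + 1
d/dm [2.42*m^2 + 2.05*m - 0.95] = 4.84*m + 2.05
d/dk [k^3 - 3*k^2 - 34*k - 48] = 3*k^2 - 6*k - 34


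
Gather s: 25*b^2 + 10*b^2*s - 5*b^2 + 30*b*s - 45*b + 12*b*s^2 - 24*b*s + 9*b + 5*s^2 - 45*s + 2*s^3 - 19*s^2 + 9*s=20*b^2 - 36*b + 2*s^3 + s^2*(12*b - 14) + s*(10*b^2 + 6*b - 36)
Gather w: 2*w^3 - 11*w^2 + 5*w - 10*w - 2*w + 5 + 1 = 2*w^3 - 11*w^2 - 7*w + 6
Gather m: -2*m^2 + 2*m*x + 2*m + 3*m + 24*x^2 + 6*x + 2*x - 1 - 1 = -2*m^2 + m*(2*x + 5) + 24*x^2 + 8*x - 2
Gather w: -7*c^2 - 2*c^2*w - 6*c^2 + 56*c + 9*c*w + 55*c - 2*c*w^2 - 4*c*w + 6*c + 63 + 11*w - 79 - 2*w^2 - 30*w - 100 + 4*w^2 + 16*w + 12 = -13*c^2 + 117*c + w^2*(2 - 2*c) + w*(-2*c^2 + 5*c - 3) - 104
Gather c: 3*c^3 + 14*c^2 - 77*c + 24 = 3*c^3 + 14*c^2 - 77*c + 24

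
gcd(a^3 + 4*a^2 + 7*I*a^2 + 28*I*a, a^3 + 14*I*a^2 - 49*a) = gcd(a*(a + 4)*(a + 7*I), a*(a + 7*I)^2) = a^2 + 7*I*a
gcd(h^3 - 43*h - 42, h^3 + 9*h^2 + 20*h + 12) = h^2 + 7*h + 6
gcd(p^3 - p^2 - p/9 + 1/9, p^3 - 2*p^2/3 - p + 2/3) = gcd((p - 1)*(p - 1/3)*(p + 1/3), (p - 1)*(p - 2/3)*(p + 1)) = p - 1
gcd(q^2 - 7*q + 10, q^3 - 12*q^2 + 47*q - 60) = q - 5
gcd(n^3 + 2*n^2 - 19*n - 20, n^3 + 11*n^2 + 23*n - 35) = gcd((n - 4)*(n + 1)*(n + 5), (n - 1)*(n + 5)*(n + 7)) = n + 5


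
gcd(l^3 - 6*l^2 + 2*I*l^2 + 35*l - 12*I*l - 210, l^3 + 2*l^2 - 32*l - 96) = l - 6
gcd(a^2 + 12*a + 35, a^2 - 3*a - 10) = 1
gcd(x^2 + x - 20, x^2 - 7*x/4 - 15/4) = 1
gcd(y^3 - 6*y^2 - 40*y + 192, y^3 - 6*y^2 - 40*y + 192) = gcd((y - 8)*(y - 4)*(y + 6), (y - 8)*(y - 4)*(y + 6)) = y^3 - 6*y^2 - 40*y + 192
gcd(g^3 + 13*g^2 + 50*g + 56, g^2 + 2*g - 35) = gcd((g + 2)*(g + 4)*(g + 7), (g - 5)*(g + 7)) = g + 7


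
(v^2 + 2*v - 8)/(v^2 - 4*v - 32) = (v - 2)/(v - 8)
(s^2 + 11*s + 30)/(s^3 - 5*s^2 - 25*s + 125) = (s + 6)/(s^2 - 10*s + 25)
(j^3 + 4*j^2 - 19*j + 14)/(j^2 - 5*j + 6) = (j^2 + 6*j - 7)/(j - 3)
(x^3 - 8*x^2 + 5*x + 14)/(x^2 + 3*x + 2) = (x^2 - 9*x + 14)/(x + 2)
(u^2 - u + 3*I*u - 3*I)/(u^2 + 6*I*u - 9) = (u - 1)/(u + 3*I)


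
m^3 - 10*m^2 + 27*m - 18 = (m - 6)*(m - 3)*(m - 1)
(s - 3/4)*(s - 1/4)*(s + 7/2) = s^3 + 5*s^2/2 - 53*s/16 + 21/32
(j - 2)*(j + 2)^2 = j^3 + 2*j^2 - 4*j - 8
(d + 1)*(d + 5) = d^2 + 6*d + 5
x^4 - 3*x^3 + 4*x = x*(x - 2)^2*(x + 1)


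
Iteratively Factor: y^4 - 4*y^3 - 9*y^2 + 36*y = (y + 3)*(y^3 - 7*y^2 + 12*y) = (y - 3)*(y + 3)*(y^2 - 4*y) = y*(y - 3)*(y + 3)*(y - 4)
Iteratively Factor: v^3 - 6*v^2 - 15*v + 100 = (v - 5)*(v^2 - v - 20) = (v - 5)^2*(v + 4)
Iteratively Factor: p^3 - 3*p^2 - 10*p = (p + 2)*(p^2 - 5*p) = p*(p + 2)*(p - 5)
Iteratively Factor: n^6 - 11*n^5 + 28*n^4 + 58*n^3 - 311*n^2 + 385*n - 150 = (n - 2)*(n^5 - 9*n^4 + 10*n^3 + 78*n^2 - 155*n + 75) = (n - 2)*(n - 1)*(n^4 - 8*n^3 + 2*n^2 + 80*n - 75) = (n - 2)*(n - 1)^2*(n^3 - 7*n^2 - 5*n + 75) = (n - 5)*(n - 2)*(n - 1)^2*(n^2 - 2*n - 15) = (n - 5)^2*(n - 2)*(n - 1)^2*(n + 3)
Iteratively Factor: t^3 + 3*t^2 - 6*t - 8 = (t + 4)*(t^2 - t - 2) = (t - 2)*(t + 4)*(t + 1)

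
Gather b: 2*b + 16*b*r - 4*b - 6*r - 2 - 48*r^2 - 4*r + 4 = b*(16*r - 2) - 48*r^2 - 10*r + 2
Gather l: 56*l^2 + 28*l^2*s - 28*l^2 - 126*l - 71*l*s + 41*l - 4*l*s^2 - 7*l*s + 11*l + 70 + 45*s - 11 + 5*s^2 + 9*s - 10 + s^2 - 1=l^2*(28*s + 28) + l*(-4*s^2 - 78*s - 74) + 6*s^2 + 54*s + 48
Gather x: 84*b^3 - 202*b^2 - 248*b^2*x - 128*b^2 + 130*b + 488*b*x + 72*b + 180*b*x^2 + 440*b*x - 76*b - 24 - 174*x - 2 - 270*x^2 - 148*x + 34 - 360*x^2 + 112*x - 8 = 84*b^3 - 330*b^2 + 126*b + x^2*(180*b - 630) + x*(-248*b^2 + 928*b - 210)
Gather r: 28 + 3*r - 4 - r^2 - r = -r^2 + 2*r + 24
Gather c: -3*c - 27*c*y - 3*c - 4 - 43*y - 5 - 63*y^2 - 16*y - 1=c*(-27*y - 6) - 63*y^2 - 59*y - 10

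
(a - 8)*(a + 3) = a^2 - 5*a - 24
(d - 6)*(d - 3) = d^2 - 9*d + 18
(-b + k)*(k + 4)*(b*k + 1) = -b^2*k^2 - 4*b^2*k + b*k^3 + 4*b*k^2 - b*k - 4*b + k^2 + 4*k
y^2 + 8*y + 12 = (y + 2)*(y + 6)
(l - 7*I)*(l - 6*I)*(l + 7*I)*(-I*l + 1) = -I*l^4 - 5*l^3 - 55*I*l^2 - 245*l - 294*I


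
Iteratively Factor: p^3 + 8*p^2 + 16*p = (p + 4)*(p^2 + 4*p) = (p + 4)^2*(p)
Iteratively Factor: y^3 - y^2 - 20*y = (y + 4)*(y^2 - 5*y) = y*(y + 4)*(y - 5)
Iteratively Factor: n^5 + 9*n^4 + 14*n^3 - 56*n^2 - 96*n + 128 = (n + 4)*(n^4 + 5*n^3 - 6*n^2 - 32*n + 32) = (n - 1)*(n + 4)*(n^3 + 6*n^2 - 32) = (n - 1)*(n + 4)^2*(n^2 + 2*n - 8) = (n - 1)*(n + 4)^3*(n - 2)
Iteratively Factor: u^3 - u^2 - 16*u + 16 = (u - 4)*(u^2 + 3*u - 4) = (u - 4)*(u - 1)*(u + 4)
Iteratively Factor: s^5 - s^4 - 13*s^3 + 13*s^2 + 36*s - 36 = (s - 1)*(s^4 - 13*s^2 + 36) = (s - 2)*(s - 1)*(s^3 + 2*s^2 - 9*s - 18) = (s - 2)*(s - 1)*(s + 3)*(s^2 - s - 6) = (s - 2)*(s - 1)*(s + 2)*(s + 3)*(s - 3)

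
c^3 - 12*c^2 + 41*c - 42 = (c - 7)*(c - 3)*(c - 2)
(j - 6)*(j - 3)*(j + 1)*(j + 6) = j^4 - 2*j^3 - 39*j^2 + 72*j + 108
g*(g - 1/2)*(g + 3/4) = g^3 + g^2/4 - 3*g/8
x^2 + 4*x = x*(x + 4)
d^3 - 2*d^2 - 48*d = d*(d - 8)*(d + 6)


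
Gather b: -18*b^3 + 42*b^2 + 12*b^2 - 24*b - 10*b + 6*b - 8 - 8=-18*b^3 + 54*b^2 - 28*b - 16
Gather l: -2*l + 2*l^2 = 2*l^2 - 2*l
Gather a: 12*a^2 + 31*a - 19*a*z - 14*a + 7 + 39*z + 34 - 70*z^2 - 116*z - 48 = 12*a^2 + a*(17 - 19*z) - 70*z^2 - 77*z - 7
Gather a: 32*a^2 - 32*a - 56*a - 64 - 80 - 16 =32*a^2 - 88*a - 160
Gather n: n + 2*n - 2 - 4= 3*n - 6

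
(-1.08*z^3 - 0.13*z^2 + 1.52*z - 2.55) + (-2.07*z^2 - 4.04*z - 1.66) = -1.08*z^3 - 2.2*z^2 - 2.52*z - 4.21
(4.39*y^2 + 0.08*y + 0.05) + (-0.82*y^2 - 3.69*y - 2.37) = 3.57*y^2 - 3.61*y - 2.32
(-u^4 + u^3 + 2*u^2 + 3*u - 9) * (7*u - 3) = -7*u^5 + 10*u^4 + 11*u^3 + 15*u^2 - 72*u + 27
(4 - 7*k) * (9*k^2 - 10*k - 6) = -63*k^3 + 106*k^2 + 2*k - 24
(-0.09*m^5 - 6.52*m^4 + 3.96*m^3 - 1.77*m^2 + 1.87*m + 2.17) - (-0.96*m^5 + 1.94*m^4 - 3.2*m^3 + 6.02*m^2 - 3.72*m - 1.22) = 0.87*m^5 - 8.46*m^4 + 7.16*m^3 - 7.79*m^2 + 5.59*m + 3.39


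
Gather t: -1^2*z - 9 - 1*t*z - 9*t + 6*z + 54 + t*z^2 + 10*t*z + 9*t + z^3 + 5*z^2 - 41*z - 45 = t*(z^2 + 9*z) + z^3 + 5*z^2 - 36*z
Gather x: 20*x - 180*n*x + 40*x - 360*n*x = x*(60 - 540*n)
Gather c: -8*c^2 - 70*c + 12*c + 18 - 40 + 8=-8*c^2 - 58*c - 14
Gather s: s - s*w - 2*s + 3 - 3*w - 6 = s*(-w - 1) - 3*w - 3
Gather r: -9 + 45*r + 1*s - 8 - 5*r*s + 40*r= r*(85 - 5*s) + s - 17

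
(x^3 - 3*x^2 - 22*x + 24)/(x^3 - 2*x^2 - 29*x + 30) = (x + 4)/(x + 5)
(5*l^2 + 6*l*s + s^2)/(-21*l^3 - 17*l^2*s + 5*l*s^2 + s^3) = (5*l + s)/(-21*l^2 + 4*l*s + s^2)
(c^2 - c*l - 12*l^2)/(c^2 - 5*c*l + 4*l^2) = (c + 3*l)/(c - l)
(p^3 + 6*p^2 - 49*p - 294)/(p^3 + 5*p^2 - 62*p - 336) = (p - 7)/(p - 8)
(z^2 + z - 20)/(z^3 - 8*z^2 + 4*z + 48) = (z + 5)/(z^2 - 4*z - 12)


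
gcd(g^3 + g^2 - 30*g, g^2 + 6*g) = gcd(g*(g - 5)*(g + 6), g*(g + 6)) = g^2 + 6*g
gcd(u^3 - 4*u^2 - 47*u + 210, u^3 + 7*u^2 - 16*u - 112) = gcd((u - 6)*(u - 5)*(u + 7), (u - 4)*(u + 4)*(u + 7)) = u + 7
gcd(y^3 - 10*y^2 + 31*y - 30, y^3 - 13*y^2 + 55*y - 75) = y^2 - 8*y + 15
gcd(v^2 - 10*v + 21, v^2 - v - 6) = v - 3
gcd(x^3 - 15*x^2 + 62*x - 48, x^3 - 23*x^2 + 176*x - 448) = x - 8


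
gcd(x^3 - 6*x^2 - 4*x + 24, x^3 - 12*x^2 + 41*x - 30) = x - 6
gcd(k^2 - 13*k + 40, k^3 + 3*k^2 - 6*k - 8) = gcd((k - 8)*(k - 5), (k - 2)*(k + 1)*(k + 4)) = 1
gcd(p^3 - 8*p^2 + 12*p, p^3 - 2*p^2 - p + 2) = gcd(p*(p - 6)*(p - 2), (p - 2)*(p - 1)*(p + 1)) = p - 2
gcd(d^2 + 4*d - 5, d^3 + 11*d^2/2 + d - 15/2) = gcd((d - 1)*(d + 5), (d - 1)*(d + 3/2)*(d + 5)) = d^2 + 4*d - 5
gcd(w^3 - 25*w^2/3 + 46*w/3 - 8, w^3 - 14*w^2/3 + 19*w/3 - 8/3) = w - 1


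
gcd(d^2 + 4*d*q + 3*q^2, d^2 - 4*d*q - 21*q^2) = d + 3*q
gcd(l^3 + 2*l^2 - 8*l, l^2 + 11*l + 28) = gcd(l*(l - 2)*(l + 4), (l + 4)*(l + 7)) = l + 4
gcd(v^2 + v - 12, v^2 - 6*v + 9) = v - 3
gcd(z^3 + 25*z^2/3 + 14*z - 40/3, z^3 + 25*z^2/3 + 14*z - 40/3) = z^3 + 25*z^2/3 + 14*z - 40/3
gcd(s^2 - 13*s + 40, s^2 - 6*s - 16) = s - 8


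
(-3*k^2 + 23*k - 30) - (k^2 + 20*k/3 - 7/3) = -4*k^2 + 49*k/3 - 83/3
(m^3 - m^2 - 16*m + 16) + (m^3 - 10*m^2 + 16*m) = 2*m^3 - 11*m^2 + 16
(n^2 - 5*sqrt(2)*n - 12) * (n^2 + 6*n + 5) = n^4 - 5*sqrt(2)*n^3 + 6*n^3 - 30*sqrt(2)*n^2 - 7*n^2 - 72*n - 25*sqrt(2)*n - 60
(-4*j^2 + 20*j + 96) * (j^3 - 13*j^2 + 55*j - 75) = -4*j^5 + 72*j^4 - 384*j^3 + 152*j^2 + 3780*j - 7200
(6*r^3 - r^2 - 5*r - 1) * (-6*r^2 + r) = -36*r^5 + 12*r^4 + 29*r^3 + r^2 - r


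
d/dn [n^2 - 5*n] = 2*n - 5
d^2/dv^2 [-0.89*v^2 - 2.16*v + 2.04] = -1.78000000000000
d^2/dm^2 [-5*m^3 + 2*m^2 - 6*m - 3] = 4 - 30*m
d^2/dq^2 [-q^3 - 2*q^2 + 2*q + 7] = -6*q - 4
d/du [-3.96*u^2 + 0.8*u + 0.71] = 0.8 - 7.92*u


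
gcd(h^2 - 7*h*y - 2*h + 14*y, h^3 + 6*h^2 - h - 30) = h - 2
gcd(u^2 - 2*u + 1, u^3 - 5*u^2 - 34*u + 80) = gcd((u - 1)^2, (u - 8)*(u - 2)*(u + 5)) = 1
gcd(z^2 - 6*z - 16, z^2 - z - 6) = z + 2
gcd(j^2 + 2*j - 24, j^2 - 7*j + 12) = j - 4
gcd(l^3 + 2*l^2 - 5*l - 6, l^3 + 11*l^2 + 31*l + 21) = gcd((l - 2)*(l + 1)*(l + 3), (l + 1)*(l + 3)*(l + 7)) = l^2 + 4*l + 3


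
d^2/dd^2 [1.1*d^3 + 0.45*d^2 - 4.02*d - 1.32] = 6.6*d + 0.9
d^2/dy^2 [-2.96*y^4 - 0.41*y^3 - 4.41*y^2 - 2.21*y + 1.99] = -35.52*y^2 - 2.46*y - 8.82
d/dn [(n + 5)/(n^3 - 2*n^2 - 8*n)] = (-n*(-n^2 + 2*n + 8) + (n + 5)*(-3*n^2 + 4*n + 8))/(n^2*(-n^2 + 2*n + 8)^2)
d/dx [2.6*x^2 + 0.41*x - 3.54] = 5.2*x + 0.41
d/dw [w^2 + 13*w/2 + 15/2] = 2*w + 13/2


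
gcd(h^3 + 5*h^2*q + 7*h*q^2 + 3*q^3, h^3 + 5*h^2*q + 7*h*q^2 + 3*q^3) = h^3 + 5*h^2*q + 7*h*q^2 + 3*q^3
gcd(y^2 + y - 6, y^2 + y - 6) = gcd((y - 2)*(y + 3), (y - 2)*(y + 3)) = y^2 + y - 6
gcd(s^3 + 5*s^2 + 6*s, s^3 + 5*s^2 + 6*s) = s^3 + 5*s^2 + 6*s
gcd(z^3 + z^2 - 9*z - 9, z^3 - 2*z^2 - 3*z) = z^2 - 2*z - 3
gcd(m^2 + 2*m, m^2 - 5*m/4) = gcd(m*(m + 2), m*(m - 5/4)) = m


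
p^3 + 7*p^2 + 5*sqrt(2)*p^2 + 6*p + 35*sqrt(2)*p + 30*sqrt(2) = (p + 1)*(p + 6)*(p + 5*sqrt(2))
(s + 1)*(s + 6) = s^2 + 7*s + 6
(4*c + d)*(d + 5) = 4*c*d + 20*c + d^2 + 5*d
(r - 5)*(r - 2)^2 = r^3 - 9*r^2 + 24*r - 20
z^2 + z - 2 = (z - 1)*(z + 2)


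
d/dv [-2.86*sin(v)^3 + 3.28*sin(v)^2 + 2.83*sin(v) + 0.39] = (-8.58*sin(v)^2 + 6.56*sin(v) + 2.83)*cos(v)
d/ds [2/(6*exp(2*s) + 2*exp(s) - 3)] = (-24*exp(s) - 4)*exp(s)/(6*exp(2*s) + 2*exp(s) - 3)^2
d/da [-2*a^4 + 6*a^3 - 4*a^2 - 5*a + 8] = -8*a^3 + 18*a^2 - 8*a - 5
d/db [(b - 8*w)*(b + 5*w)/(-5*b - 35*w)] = ((-2*b + 3*w)*(b + 7*w) + (b - 8*w)*(b + 5*w))/(5*(b + 7*w)^2)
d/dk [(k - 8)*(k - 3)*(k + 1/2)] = 3*k^2 - 21*k + 37/2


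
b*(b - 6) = b^2 - 6*b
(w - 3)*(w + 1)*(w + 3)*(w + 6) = w^4 + 7*w^3 - 3*w^2 - 63*w - 54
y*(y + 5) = y^2 + 5*y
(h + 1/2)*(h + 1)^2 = h^3 + 5*h^2/2 + 2*h + 1/2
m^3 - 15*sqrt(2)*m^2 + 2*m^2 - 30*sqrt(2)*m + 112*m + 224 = (m + 2)*(m - 8*sqrt(2))*(m - 7*sqrt(2))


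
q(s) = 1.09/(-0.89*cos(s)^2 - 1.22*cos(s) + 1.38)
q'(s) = 1.09*(-1.78*sin(s)*cos(s) - 1.22*sin(s))/(-0.89*cos(s)^2 - 1.22*cos(s) + 1.38)^2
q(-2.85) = 0.63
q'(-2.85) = -0.05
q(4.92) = 1.00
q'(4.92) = 1.42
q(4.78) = 0.84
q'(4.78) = 0.87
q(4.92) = 1.00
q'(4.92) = 1.42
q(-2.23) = 0.61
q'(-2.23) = 0.03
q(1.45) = 0.89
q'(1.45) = -1.04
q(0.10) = -1.52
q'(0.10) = -0.64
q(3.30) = 0.63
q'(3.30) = -0.03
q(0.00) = -1.49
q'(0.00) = 0.00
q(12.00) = -3.85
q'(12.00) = 19.84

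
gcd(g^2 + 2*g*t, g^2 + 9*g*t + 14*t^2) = g + 2*t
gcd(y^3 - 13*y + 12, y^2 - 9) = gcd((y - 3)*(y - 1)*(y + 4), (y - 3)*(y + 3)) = y - 3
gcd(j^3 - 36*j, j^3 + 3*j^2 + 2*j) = j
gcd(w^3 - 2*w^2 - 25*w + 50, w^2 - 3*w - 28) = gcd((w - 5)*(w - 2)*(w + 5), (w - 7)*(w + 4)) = 1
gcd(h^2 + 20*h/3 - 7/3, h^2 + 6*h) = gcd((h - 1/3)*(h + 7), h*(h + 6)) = 1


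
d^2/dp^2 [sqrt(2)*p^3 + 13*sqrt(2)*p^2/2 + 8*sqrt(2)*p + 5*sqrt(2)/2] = sqrt(2)*(6*p + 13)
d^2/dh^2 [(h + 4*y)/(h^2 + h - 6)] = 2*((h + 4*y)*(2*h + 1)^2 - (3*h + 4*y + 1)*(h^2 + h - 6))/(h^2 + h - 6)^3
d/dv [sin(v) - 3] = cos(v)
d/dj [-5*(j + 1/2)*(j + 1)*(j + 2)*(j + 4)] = -20*j^3 - 225*j^2/2 - 175*j - 75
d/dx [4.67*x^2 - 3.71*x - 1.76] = 9.34*x - 3.71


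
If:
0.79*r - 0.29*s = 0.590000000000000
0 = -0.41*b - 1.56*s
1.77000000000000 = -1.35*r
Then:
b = 21.33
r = -1.31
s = -5.61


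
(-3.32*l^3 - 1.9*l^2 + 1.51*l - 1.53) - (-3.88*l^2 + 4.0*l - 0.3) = -3.32*l^3 + 1.98*l^2 - 2.49*l - 1.23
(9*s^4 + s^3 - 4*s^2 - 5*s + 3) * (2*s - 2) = 18*s^5 - 16*s^4 - 10*s^3 - 2*s^2 + 16*s - 6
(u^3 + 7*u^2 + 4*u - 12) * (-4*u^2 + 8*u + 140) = -4*u^5 - 20*u^4 + 180*u^3 + 1060*u^2 + 464*u - 1680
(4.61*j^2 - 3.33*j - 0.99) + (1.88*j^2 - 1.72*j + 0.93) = 6.49*j^2 - 5.05*j - 0.0599999999999999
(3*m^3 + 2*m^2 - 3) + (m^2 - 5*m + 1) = 3*m^3 + 3*m^2 - 5*m - 2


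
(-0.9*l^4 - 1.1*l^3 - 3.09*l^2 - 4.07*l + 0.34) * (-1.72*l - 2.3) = 1.548*l^5 + 3.962*l^4 + 7.8448*l^3 + 14.1074*l^2 + 8.7762*l - 0.782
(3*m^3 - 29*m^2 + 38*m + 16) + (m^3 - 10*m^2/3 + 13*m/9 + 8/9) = 4*m^3 - 97*m^2/3 + 355*m/9 + 152/9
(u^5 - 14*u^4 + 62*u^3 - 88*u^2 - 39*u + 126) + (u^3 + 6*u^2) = u^5 - 14*u^4 + 63*u^3 - 82*u^2 - 39*u + 126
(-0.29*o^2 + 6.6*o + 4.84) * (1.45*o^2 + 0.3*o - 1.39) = -0.4205*o^4 + 9.483*o^3 + 9.4011*o^2 - 7.722*o - 6.7276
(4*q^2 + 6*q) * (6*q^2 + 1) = 24*q^4 + 36*q^3 + 4*q^2 + 6*q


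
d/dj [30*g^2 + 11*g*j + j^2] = 11*g + 2*j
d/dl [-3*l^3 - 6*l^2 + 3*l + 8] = -9*l^2 - 12*l + 3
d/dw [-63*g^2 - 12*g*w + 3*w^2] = -12*g + 6*w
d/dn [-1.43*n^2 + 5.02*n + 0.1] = 5.02 - 2.86*n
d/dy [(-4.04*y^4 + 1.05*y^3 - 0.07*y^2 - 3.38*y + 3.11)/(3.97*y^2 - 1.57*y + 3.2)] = (-32.0776*y^5 + 23.1969*y^4 - 55.009*y^3 + 23.6085*y^2 - 25.1414*y - 5.9333)/(15.7609*y^4 - 12.4658*y^3 + 27.8729*y^2 - 10.048*y + 10.24)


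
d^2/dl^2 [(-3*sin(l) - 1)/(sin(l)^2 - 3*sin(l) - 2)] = (27*sin(l)^5 + 13*sin(l)^4 - 7*sin(l)^2 - 45*sin(l)/4 + 9*sin(3*l)/4 - 3*sin(5*l)/2 + 14)/(sin(l)^2 - 3*sin(l) - 2)^3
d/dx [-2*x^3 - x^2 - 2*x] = -6*x^2 - 2*x - 2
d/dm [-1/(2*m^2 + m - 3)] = (4*m + 1)/(2*m^2 + m - 3)^2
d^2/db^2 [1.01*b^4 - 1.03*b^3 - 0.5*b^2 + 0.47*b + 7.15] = 12.12*b^2 - 6.18*b - 1.0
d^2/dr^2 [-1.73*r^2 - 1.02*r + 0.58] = -3.46000000000000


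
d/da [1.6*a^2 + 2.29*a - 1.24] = 3.2*a + 2.29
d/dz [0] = 0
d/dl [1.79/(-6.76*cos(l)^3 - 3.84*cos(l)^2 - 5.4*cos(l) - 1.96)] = (36.3012*sin(l)^2 - 13.7472*cos(l) - 45.9672)*sin(l)/(6.76*cos(l)^3 + 3.84*cos(l)^2 + 5.4*cos(l) + 1.96)^2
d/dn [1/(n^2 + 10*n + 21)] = 2*(-n - 5)/(n^2 + 10*n + 21)^2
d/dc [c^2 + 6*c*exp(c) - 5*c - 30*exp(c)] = 6*c*exp(c) + 2*c - 24*exp(c) - 5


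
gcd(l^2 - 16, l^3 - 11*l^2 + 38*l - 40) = l - 4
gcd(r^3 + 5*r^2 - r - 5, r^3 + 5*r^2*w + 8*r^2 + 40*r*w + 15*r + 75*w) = r + 5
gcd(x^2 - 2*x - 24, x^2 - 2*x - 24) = x^2 - 2*x - 24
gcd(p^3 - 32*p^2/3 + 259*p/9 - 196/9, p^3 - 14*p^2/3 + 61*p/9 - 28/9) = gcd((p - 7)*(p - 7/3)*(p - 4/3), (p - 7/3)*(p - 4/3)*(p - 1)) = p^2 - 11*p/3 + 28/9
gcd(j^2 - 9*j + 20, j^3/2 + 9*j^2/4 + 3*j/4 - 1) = 1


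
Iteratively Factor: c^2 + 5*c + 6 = (c + 3)*(c + 2)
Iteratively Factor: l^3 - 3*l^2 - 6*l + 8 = (l + 2)*(l^2 - 5*l + 4) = (l - 1)*(l + 2)*(l - 4)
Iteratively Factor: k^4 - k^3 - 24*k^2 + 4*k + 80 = (k - 5)*(k^3 + 4*k^2 - 4*k - 16) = (k - 5)*(k - 2)*(k^2 + 6*k + 8) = (k - 5)*(k - 2)*(k + 4)*(k + 2)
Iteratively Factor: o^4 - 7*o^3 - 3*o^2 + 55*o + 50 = (o + 1)*(o^3 - 8*o^2 + 5*o + 50) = (o - 5)*(o + 1)*(o^2 - 3*o - 10) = (o - 5)^2*(o + 1)*(o + 2)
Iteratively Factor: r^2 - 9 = (r + 3)*(r - 3)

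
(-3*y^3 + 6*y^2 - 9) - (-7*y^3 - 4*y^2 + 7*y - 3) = 4*y^3 + 10*y^2 - 7*y - 6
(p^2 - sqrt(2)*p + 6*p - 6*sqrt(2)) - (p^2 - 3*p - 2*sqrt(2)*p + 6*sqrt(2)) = sqrt(2)*p + 9*p - 12*sqrt(2)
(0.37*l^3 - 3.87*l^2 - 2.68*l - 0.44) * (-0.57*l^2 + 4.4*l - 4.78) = -0.2109*l^5 + 3.8339*l^4 - 17.269*l^3 + 6.9574*l^2 + 10.8744*l + 2.1032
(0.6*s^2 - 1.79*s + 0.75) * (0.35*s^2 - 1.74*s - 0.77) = 0.21*s^4 - 1.6705*s^3 + 2.9151*s^2 + 0.0733000000000001*s - 0.5775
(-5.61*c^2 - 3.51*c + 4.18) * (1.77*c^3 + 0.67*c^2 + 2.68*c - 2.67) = -9.9297*c^5 - 9.9714*c^4 - 9.9879*c^3 + 8.3725*c^2 + 20.5741*c - 11.1606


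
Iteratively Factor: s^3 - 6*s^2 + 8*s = (s - 2)*(s^2 - 4*s) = (s - 4)*(s - 2)*(s)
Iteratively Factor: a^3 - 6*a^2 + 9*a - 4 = (a - 1)*(a^2 - 5*a + 4) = (a - 1)^2*(a - 4)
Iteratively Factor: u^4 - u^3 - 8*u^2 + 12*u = (u - 2)*(u^3 + u^2 - 6*u) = u*(u - 2)*(u^2 + u - 6) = u*(u - 2)*(u + 3)*(u - 2)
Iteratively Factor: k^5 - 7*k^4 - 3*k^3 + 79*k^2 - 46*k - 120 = (k - 4)*(k^4 - 3*k^3 - 15*k^2 + 19*k + 30) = (k - 5)*(k - 4)*(k^3 + 2*k^2 - 5*k - 6) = (k - 5)*(k - 4)*(k - 2)*(k^2 + 4*k + 3) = (k - 5)*(k - 4)*(k - 2)*(k + 3)*(k + 1)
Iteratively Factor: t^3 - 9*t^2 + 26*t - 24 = (t - 3)*(t^2 - 6*t + 8) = (t - 4)*(t - 3)*(t - 2)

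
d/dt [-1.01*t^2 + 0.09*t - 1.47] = 0.09 - 2.02*t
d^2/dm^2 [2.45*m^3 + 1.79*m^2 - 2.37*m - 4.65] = 14.7*m + 3.58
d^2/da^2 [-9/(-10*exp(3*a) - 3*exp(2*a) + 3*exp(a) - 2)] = 27*((-30*exp(2*a) - 4*exp(a) + 1)*(10*exp(3*a) + 3*exp(2*a) - 3*exp(a) + 2) + 6*(10*exp(2*a) + 2*exp(a) - 1)^2*exp(a))*exp(a)/(10*exp(3*a) + 3*exp(2*a) - 3*exp(a) + 2)^3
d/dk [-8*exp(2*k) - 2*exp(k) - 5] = (-16*exp(k) - 2)*exp(k)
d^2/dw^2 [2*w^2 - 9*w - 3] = 4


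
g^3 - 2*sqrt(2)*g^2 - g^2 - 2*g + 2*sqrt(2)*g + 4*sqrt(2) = (g - 2)*(g + 1)*(g - 2*sqrt(2))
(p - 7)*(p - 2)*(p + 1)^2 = p^4 - 7*p^3 - 3*p^2 + 19*p + 14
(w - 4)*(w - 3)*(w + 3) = w^3 - 4*w^2 - 9*w + 36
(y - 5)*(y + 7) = y^2 + 2*y - 35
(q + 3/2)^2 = q^2 + 3*q + 9/4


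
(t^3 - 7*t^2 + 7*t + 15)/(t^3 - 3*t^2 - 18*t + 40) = (t^2 - 2*t - 3)/(t^2 + 2*t - 8)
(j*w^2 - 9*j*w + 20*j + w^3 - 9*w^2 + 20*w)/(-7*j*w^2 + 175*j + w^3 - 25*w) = (j*w - 4*j + w^2 - 4*w)/(-7*j*w - 35*j + w^2 + 5*w)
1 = 1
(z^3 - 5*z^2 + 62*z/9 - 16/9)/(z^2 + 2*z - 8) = (z^2 - 3*z + 8/9)/(z + 4)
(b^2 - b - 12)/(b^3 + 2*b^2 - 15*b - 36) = 1/(b + 3)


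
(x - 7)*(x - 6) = x^2 - 13*x + 42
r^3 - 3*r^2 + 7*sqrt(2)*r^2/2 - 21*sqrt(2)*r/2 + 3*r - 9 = (r - 3)*(r + sqrt(2)/2)*(r + 3*sqrt(2))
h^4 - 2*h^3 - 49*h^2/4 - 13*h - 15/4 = (h - 5)*(h + 1/2)*(h + 1)*(h + 3/2)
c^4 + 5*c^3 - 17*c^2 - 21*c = c*(c - 3)*(c + 1)*(c + 7)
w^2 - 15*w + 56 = (w - 8)*(w - 7)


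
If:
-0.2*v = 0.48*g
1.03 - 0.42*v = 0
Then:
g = -1.02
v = 2.45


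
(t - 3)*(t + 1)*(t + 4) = t^3 + 2*t^2 - 11*t - 12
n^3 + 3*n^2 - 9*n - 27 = (n - 3)*(n + 3)^2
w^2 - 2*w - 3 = (w - 3)*(w + 1)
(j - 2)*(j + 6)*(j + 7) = j^3 + 11*j^2 + 16*j - 84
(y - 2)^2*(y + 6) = y^3 + 2*y^2 - 20*y + 24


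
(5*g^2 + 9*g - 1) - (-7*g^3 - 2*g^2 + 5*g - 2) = 7*g^3 + 7*g^2 + 4*g + 1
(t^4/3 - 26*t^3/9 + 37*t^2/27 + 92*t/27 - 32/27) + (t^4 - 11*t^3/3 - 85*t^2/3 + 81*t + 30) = 4*t^4/3 - 59*t^3/9 - 728*t^2/27 + 2279*t/27 + 778/27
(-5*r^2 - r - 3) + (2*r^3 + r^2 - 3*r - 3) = 2*r^3 - 4*r^2 - 4*r - 6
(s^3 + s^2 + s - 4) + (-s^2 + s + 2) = s^3 + 2*s - 2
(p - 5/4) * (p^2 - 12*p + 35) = p^3 - 53*p^2/4 + 50*p - 175/4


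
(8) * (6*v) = 48*v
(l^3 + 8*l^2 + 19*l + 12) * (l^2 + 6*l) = l^5 + 14*l^4 + 67*l^3 + 126*l^2 + 72*l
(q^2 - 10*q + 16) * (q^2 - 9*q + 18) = q^4 - 19*q^3 + 124*q^2 - 324*q + 288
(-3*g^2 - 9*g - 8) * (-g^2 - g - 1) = 3*g^4 + 12*g^3 + 20*g^2 + 17*g + 8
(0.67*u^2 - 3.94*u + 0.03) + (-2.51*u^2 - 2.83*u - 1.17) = -1.84*u^2 - 6.77*u - 1.14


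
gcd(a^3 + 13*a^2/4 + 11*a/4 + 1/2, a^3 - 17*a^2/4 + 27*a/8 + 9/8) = a + 1/4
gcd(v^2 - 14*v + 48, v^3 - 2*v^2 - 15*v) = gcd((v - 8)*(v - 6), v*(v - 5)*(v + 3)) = 1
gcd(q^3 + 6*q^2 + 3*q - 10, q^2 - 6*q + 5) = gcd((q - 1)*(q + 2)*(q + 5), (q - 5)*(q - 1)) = q - 1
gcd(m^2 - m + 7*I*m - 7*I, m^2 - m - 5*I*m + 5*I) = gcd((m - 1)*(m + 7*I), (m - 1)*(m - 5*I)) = m - 1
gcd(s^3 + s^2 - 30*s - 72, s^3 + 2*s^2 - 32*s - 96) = s^2 - 2*s - 24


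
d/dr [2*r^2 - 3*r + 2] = 4*r - 3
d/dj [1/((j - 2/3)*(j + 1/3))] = 27*(1 - 6*j)/(81*j^4 - 54*j^3 - 27*j^2 + 12*j + 4)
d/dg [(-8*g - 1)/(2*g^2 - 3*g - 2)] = (16*g^2 + 4*g + 13)/(4*g^4 - 12*g^3 + g^2 + 12*g + 4)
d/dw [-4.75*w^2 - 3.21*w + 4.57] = -9.5*w - 3.21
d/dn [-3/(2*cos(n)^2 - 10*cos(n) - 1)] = 6*(5 - 2*cos(n))*sin(n)/(10*cos(n) - cos(2*n))^2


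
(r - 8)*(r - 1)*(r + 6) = r^3 - 3*r^2 - 46*r + 48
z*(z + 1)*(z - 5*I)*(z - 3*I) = z^4 + z^3 - 8*I*z^3 - 15*z^2 - 8*I*z^2 - 15*z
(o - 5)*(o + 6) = o^2 + o - 30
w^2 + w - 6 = (w - 2)*(w + 3)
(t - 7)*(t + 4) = t^2 - 3*t - 28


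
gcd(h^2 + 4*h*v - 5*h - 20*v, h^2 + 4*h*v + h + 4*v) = h + 4*v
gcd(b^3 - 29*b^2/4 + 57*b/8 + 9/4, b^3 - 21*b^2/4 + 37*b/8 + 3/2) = b^2 - 5*b/4 - 3/8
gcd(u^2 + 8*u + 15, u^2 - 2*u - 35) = u + 5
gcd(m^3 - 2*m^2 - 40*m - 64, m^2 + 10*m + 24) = m + 4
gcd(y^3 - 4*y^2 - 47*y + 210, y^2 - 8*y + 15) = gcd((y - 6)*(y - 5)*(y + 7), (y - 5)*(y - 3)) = y - 5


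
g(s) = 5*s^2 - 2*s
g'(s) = 10*s - 2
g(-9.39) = 459.64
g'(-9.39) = -95.90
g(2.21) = 20.00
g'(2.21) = 20.10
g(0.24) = -0.19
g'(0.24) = 0.40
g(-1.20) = 9.60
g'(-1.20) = -14.00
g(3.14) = 43.02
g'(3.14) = 29.40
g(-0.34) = 1.26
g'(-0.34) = -5.40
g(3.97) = 70.86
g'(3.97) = 37.70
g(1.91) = 14.42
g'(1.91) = 17.10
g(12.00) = 696.00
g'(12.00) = 118.00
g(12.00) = 696.00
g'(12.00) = 118.00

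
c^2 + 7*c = c*(c + 7)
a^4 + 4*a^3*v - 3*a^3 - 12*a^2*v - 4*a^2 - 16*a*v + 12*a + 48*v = (a - 3)*(a - 2)*(a + 2)*(a + 4*v)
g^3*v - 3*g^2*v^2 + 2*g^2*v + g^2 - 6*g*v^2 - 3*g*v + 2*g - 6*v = (g + 2)*(g - 3*v)*(g*v + 1)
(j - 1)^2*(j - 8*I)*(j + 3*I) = j^4 - 2*j^3 - 5*I*j^3 + 25*j^2 + 10*I*j^2 - 48*j - 5*I*j + 24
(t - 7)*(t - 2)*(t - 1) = t^3 - 10*t^2 + 23*t - 14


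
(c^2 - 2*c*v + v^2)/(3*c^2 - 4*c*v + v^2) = (-c + v)/(-3*c + v)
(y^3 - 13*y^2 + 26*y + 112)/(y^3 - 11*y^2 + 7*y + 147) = (y^2 - 6*y - 16)/(y^2 - 4*y - 21)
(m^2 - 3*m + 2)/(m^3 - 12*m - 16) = (-m^2 + 3*m - 2)/(-m^3 + 12*m + 16)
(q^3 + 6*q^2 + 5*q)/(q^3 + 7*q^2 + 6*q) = (q + 5)/(q + 6)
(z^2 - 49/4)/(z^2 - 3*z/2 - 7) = (z + 7/2)/(z + 2)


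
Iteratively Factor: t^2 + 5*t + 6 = (t + 2)*(t + 3)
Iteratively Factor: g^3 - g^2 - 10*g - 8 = (g + 2)*(g^2 - 3*g - 4) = (g + 1)*(g + 2)*(g - 4)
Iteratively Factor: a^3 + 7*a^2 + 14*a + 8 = (a + 2)*(a^2 + 5*a + 4) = (a + 1)*(a + 2)*(a + 4)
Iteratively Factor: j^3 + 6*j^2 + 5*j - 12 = (j + 4)*(j^2 + 2*j - 3) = (j - 1)*(j + 4)*(j + 3)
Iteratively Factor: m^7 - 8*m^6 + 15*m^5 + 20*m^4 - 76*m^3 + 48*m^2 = (m)*(m^6 - 8*m^5 + 15*m^4 + 20*m^3 - 76*m^2 + 48*m) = m*(m + 2)*(m^5 - 10*m^4 + 35*m^3 - 50*m^2 + 24*m) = m*(m - 2)*(m + 2)*(m^4 - 8*m^3 + 19*m^2 - 12*m) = m*(m - 3)*(m - 2)*(m + 2)*(m^3 - 5*m^2 + 4*m) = m*(m - 3)*(m - 2)*(m - 1)*(m + 2)*(m^2 - 4*m) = m*(m - 4)*(m - 3)*(m - 2)*(m - 1)*(m + 2)*(m)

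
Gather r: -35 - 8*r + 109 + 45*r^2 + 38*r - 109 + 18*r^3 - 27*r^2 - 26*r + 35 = 18*r^3 + 18*r^2 + 4*r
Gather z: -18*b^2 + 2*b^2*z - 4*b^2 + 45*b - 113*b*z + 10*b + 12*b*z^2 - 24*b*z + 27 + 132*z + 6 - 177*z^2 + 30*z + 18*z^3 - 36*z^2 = -22*b^2 + 55*b + 18*z^3 + z^2*(12*b - 213) + z*(2*b^2 - 137*b + 162) + 33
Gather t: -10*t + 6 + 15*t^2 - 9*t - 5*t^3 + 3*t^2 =-5*t^3 + 18*t^2 - 19*t + 6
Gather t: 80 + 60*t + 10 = 60*t + 90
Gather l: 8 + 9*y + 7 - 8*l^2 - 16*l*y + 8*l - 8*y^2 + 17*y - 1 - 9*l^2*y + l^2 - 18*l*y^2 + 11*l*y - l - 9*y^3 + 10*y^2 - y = l^2*(-9*y - 7) + l*(-18*y^2 - 5*y + 7) - 9*y^3 + 2*y^2 + 25*y + 14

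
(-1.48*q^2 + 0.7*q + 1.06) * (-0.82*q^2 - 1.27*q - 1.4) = 1.2136*q^4 + 1.3056*q^3 + 0.3138*q^2 - 2.3262*q - 1.484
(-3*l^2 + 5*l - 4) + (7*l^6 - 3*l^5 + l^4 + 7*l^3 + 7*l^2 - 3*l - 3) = 7*l^6 - 3*l^5 + l^4 + 7*l^3 + 4*l^2 + 2*l - 7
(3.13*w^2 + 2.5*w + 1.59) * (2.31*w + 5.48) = 7.2303*w^3 + 22.9274*w^2 + 17.3729*w + 8.7132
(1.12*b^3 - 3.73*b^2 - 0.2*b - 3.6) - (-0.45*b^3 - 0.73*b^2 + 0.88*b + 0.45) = 1.57*b^3 - 3.0*b^2 - 1.08*b - 4.05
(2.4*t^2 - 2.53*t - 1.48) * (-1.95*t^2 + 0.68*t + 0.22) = -4.68*t^4 + 6.5655*t^3 + 1.6936*t^2 - 1.563*t - 0.3256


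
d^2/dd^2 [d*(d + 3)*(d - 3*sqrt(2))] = 6*d - 6*sqrt(2) + 6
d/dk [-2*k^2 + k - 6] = 1 - 4*k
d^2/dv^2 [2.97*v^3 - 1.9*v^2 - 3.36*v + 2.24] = 17.82*v - 3.8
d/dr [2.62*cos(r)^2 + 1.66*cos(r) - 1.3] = -(5.24*cos(r) + 1.66)*sin(r)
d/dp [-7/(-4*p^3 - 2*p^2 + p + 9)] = 7*(-12*p^2 - 4*p + 1)/(4*p^3 + 2*p^2 - p - 9)^2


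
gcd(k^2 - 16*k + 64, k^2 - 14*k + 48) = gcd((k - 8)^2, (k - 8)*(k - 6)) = k - 8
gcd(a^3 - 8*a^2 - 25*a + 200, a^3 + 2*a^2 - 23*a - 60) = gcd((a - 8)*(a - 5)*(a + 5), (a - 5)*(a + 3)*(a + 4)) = a - 5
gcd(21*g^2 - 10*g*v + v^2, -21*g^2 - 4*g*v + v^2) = -7*g + v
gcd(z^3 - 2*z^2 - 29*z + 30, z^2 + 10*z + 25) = z + 5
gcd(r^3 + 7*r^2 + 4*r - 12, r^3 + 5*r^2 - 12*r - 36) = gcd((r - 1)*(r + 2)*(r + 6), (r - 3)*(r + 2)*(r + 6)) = r^2 + 8*r + 12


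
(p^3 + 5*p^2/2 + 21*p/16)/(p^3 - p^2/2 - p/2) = (16*p^2 + 40*p + 21)/(8*(2*p^2 - p - 1))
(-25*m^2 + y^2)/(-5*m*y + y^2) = (5*m + y)/y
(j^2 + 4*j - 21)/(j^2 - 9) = (j + 7)/(j + 3)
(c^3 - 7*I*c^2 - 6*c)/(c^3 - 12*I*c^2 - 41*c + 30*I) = c/(c - 5*I)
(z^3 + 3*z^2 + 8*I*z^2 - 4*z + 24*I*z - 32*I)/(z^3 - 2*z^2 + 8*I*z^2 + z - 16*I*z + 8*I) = (z + 4)/(z - 1)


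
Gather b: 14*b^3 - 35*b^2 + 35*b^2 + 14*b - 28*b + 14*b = 14*b^3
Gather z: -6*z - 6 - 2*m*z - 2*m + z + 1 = -2*m + z*(-2*m - 5) - 5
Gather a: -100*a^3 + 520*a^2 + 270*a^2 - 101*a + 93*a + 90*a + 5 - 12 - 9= -100*a^3 + 790*a^2 + 82*a - 16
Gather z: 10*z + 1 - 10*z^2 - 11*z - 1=-10*z^2 - z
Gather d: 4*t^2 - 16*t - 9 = 4*t^2 - 16*t - 9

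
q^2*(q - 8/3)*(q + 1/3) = q^4 - 7*q^3/3 - 8*q^2/9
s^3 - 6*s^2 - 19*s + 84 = (s - 7)*(s - 3)*(s + 4)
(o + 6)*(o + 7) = o^2 + 13*o + 42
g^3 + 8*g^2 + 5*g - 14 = (g - 1)*(g + 2)*(g + 7)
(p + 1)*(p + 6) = p^2 + 7*p + 6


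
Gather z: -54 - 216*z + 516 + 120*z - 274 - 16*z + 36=224 - 112*z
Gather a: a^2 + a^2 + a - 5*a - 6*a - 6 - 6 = 2*a^2 - 10*a - 12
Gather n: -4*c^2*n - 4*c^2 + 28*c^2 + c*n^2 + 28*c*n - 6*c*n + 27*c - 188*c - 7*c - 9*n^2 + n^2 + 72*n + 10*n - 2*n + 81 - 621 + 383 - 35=24*c^2 - 168*c + n^2*(c - 8) + n*(-4*c^2 + 22*c + 80) - 192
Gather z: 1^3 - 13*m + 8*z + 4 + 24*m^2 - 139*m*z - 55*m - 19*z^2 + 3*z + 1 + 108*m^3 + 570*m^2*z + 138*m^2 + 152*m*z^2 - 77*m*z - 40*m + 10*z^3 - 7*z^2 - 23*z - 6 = 108*m^3 + 162*m^2 - 108*m + 10*z^3 + z^2*(152*m - 26) + z*(570*m^2 - 216*m - 12)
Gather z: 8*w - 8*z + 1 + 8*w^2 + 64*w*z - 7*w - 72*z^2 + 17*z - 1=8*w^2 + w - 72*z^2 + z*(64*w + 9)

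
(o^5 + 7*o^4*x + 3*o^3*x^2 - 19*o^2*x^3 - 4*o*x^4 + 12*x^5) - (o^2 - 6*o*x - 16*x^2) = o^5 + 7*o^4*x + 3*o^3*x^2 - 19*o^2*x^3 - o^2 - 4*o*x^4 + 6*o*x + 12*x^5 + 16*x^2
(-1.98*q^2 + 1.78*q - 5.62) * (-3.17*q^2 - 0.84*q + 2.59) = 6.2766*q^4 - 3.9794*q^3 + 11.192*q^2 + 9.331*q - 14.5558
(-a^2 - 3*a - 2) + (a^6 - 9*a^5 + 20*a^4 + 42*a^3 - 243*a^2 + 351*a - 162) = a^6 - 9*a^5 + 20*a^4 + 42*a^3 - 244*a^2 + 348*a - 164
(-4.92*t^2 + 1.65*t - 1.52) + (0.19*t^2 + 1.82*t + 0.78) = -4.73*t^2 + 3.47*t - 0.74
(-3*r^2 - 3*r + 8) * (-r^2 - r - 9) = 3*r^4 + 6*r^3 + 22*r^2 + 19*r - 72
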